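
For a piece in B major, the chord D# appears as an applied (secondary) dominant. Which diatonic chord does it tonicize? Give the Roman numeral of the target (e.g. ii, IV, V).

vi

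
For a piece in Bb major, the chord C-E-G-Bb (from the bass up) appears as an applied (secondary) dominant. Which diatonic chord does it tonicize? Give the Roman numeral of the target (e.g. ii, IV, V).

The chord is a dominant seventh chord on C.
A dominant resolves down a perfect fifth: C → F. In Bb major, F is scale degree 5, i.e. V.

V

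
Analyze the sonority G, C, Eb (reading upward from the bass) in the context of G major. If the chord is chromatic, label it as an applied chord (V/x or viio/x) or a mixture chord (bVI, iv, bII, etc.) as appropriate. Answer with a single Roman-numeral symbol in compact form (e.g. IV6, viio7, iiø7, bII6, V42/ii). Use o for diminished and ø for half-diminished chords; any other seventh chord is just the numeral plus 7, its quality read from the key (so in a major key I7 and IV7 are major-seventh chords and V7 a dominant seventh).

Stacked in thirds the chord is C-Eb-G: a minor triad on C.
C is the fourth degree of G major. This is the minor subdominant, borrowed from the parallel minor.
With G in the bass the chord is in second inversion, so the figured bass is 64.

iv64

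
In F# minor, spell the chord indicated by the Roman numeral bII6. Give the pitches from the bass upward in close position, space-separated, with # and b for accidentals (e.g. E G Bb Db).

bII6 is the Neapolitan sixth — a major triad on the lowered second degree, here in its customary first inversion. In F# minor that root is G.
So the chord is G-B-D.
With the 6 figure the chord is in first inversion; from the bass B upward in close position it reads B-D-G.

B D G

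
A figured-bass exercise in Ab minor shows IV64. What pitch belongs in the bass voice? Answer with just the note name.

Ab

IV in Ab minor has root Db; the chord is Db-F-Ab.
The figure 64 means second inversion — the fifth is in the bass.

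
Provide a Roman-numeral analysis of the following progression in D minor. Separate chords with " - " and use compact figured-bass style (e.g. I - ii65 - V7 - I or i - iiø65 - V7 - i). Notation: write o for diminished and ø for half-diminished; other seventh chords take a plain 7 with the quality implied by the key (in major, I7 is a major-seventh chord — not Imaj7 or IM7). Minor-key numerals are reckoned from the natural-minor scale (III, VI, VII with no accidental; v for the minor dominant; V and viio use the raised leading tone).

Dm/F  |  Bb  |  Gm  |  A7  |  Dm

Dm/F has root D, degree 1 in D minor, so i6.
Bb: root Bb is the submediant; major triad there is VI.
Gm: minor triad on G = scale degree 4 → iv.
A7 has root A, degree 5 in D minor, so V7.
Dm: root D is the tonic; minor triad there is i.

i6 - VI - iv - V7 - i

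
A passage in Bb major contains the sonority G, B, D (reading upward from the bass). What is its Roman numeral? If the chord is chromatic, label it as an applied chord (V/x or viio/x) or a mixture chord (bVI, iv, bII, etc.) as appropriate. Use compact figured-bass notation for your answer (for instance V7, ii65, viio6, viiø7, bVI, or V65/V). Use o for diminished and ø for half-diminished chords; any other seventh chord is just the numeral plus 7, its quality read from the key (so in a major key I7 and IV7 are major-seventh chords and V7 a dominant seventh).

Stacked in thirds the chord is G-B-D: a major triad on G.
G is not a diatonic chord root with this quality in Bb major, but it lies a perfect fifth above C (ii), so the chord functions as an applied dominant of ii.

V/ii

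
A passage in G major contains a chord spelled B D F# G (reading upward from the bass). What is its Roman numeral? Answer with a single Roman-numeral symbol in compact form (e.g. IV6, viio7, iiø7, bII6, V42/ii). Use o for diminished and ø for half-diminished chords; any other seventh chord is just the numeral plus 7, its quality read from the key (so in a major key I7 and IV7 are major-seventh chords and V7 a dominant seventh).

I65

The pitches G-B-D-F# form a major seventh chord rooted on G.
G is scale degree 1 in G major, and a major seventh chord on that degree is written I7.
With B in the bass the chord is in first inversion, so the figured bass is 65.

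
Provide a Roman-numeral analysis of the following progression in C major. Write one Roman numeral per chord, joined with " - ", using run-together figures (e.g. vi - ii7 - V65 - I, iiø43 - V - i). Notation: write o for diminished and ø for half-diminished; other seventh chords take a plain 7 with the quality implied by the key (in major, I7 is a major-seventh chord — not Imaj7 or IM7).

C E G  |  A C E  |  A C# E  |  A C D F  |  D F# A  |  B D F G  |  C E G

I - vi - V/ii - ii43 - V/V - V65 - I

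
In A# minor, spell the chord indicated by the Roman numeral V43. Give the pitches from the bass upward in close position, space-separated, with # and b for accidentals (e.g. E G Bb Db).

B# D# E# G##

In A# minor, scale degree 5 is E#. The dominant is major (leading tone raised), so V is a dominant seventh chord.
That chord is spelled E#-G##-B#-D#.
The figured bass 43 indicates second inversion, placing the fifth (B#) in the bass: B#-D#-E#-G##.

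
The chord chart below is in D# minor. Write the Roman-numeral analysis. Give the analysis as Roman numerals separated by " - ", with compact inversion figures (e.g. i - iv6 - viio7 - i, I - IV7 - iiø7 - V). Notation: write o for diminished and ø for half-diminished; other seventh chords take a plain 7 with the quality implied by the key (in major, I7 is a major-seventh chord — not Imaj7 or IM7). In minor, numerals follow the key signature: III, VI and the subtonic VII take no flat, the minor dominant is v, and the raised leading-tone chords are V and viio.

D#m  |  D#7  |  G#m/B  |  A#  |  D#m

D#m: minor triad on D# = scale degree 1 → i.
D#7: a dominant seventh chord on D#, the applied dominant of iv → V7/iv.
G#m/B has root G#, degree 4 in D# minor, so iv6.
A# has root A#, degree 5 in D# minor, so V.
D#m: minor triad on D# = scale degree 1 → i.

i - V7/iv - iv6 - V - i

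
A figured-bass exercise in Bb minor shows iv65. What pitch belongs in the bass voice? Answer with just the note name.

iv in Bb minor has root Eb; the chord is Eb-Gb-Bb-Db.
The figure 65 means first inversion — the third is in the bass.

Gb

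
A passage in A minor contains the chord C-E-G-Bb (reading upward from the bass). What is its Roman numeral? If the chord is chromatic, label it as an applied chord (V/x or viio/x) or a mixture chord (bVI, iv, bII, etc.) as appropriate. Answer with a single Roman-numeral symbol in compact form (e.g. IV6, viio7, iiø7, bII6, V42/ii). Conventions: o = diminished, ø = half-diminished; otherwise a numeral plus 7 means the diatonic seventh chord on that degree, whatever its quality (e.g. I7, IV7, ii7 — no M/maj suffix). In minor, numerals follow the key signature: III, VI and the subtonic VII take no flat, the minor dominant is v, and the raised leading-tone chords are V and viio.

Stacked in thirds the chord is C-E-G-Bb: a dominant seventh chord on C.
C is not a diatonic chord root with this quality in A minor, but it lies a perfect fifth above F (VI), so the chord functions as an applied dominant of VI.

V7/VI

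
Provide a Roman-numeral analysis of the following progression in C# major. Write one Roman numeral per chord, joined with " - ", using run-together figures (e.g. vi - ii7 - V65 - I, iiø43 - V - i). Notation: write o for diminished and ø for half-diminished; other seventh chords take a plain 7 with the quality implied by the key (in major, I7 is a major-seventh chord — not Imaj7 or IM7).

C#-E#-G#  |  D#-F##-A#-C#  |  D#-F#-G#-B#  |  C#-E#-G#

I - V7/V - V43 - I

C#-E#-G#: root C# is the tonic; major triad there is I.
D#-F##-A#-C#: a dominant seventh chord on D#, the applied dominant of V → V7/V.
D#-F#-G#-B#: dominant seventh chord on G# = scale degree 5 → V43.
C#-E#-G# has root C#, degree 1 in C# major, so I.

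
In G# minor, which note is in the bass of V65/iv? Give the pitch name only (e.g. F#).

B#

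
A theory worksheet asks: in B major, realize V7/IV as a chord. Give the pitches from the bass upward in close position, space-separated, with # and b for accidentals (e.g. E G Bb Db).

V7/IV is a secondary dominant — the dominant seventh of IV. IV in B major is E, so the applied chord's root is B, a perfect fifth above.
Building a dominant seventh chord on B gives B-D#-F#-A.

B D# F# A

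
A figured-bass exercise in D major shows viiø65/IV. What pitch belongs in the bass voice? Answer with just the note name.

The applied chord viiø65/IV is rooted on F#: F#-A-C-E.
The figure 65 means first inversion — the third is in the bass.

A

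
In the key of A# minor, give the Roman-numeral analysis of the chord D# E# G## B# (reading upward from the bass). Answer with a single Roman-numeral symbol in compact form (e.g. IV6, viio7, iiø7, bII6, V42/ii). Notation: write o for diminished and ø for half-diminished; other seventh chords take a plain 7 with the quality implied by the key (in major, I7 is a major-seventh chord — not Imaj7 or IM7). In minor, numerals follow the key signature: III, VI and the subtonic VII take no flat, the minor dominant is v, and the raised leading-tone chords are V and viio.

V42

Stacked in thirds the chord is E#-G##-B#-D#: a dominant seventh chord on E#.
E# is scale degree 5 in A# minor, and a dominant seventh chord on that degree is written V7.
With D# in the bass the chord is in third inversion, so the figured bass is 42.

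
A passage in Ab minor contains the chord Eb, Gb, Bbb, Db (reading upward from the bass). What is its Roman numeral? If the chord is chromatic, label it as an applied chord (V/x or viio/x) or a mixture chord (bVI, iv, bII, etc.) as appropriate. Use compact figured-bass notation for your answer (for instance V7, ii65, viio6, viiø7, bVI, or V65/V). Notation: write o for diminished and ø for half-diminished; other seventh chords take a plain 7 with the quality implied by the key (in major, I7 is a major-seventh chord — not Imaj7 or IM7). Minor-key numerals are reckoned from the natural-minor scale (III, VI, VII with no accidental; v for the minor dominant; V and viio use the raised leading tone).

viiø7/VI

The pitches Eb-Gb-Bbb-Db form a half-diminished seventh chord rooted on Eb.
Eb sits a half step below Fb (VI in Ab minor); a diminished chord there is the applied leading-tone chord of VI.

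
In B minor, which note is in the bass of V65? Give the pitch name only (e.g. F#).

A#

V in B minor has root F#; the chord is F#-A#-C#-E.
The figure 65 means first inversion — the third is in the bass.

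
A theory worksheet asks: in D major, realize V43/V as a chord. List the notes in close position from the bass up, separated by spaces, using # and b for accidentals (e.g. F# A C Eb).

B D E G#

The slash means an applied dominant: we want the dominant of V. In D major, V is A major, and its dominant is built on E.
Building a dominant seventh chord on E gives E-G#-B-D.
The figured bass 43 indicates second inversion, placing the fifth (B) in the bass: B-D-E-G#.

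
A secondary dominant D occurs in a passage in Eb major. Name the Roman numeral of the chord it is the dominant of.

iii

The chord is a major triad on D.
A dominant resolves down a perfect fifth: D → G. In Eb major, G is scale degree 3, i.e. iii.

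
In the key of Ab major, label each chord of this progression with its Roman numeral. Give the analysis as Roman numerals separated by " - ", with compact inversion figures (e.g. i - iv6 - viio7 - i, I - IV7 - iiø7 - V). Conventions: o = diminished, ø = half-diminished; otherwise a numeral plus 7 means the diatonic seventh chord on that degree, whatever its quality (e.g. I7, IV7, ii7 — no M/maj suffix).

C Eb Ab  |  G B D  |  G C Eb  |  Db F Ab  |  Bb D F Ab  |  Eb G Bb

C-Eb-Ab: major triad on Ab = scale degree 1 → I6.
G-B-D: chromatic; G is V of iii, so V/iii.
G-C-Eb has root C, degree 3 in Ab major, so iii64.
Db-F-Ab: major triad on Db = scale degree 4 → IV.
Bb-D-F-Ab: chromatic; Bb is V of V, so V7/V.
Eb-G-Bb: root Eb is the dominant; major triad there is V.

I6 - V/iii - iii64 - IV - V7/V - V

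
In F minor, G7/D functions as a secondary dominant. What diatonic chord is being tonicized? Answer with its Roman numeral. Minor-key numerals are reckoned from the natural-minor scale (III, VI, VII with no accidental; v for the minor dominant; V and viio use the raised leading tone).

V

The chord is a dominant seventh chord on G.
A dominant resolves down a perfect fifth: G → C. In F minor, C is scale degree 5, i.e. V.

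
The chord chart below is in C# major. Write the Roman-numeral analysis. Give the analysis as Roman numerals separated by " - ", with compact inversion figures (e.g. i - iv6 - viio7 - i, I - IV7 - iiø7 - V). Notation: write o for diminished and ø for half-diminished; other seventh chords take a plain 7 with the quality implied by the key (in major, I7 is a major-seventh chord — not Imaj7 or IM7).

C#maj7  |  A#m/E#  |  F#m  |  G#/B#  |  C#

I7 - vi64 - iv - V6 - I

C#maj7 has root C#, degree 1 in C# major, so I7.
A#m/E#: minor triad on A# = scale degree 6 → vi64.
F#m is non-diatonic — iv, a mixture chord from C# minor.
G#/B#: major triad on G# = scale degree 5 → V6.
C#: major triad on C# = scale degree 1 → I.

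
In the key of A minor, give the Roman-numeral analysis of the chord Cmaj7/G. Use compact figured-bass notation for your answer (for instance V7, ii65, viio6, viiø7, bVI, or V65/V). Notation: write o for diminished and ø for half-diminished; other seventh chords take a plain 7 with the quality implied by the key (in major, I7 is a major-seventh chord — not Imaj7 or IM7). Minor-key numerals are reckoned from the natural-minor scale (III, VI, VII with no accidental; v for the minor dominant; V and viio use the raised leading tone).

The pitches C-E-G-B form a major seventh chord rooted on C.
In A minor, C is the mediant; the diatonic major seventh chord there is III7.
With G in the bass the chord is in second inversion, so the figured bass is 43.

III43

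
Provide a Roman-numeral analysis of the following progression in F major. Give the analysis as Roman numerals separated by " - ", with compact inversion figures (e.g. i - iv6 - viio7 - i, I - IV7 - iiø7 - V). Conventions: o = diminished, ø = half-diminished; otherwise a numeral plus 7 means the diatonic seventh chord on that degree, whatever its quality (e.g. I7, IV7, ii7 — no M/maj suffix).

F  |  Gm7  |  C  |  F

I - ii7 - V - I

F has root F, degree 1 in F major, so I.
Gm7: root G is the supertonic; minor seventh chord there is ii7.
C: major triad on C = scale degree 5 → V.
F: root F is the tonic; major triad there is I.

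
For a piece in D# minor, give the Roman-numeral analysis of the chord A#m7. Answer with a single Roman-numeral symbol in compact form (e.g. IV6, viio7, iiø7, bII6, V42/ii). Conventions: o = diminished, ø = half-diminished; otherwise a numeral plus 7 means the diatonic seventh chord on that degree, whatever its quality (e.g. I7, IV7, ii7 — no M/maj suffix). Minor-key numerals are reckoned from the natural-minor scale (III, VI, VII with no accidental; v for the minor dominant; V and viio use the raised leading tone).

v7

The pitches A#-C#-E#-G# form a minor seventh chord rooted on A#.
In D# minor, A# is the dominant; the diatonic minor seventh chord there is v7.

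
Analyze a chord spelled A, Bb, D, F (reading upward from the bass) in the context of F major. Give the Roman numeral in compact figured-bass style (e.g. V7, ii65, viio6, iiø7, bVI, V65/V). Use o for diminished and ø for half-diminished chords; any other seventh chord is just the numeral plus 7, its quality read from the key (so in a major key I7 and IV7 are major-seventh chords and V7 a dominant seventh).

IV42

The pitches Bb-D-F-A form a major seventh chord rooted on Bb.
Bb is scale degree 4 in F major, and a major seventh chord on that degree is written IV7.
With A in the bass the chord is in third inversion, so the figured bass is 42.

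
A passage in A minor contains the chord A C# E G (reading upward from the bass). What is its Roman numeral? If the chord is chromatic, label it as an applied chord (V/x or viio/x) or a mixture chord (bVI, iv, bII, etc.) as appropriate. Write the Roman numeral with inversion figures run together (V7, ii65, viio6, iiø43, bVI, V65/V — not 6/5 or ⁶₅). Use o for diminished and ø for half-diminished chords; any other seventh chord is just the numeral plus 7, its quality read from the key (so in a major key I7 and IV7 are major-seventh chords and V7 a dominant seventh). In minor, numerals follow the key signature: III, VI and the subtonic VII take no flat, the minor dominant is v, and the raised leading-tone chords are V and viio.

V7/iv

The pitches A-C#-E-G form a dominant seventh chord rooted on A.
A is not a diatonic chord root with this quality in A minor, but it lies a perfect fifth above D (iv), so the chord functions as an applied dominant of iv.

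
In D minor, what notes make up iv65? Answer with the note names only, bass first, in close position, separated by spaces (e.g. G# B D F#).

Bb D F G

The numeral's case and figure indicate a minor seventh chord. In D minor its root, the subdominant, is G.
Stacking thirds from G gives G-Bb-D-F.
The figured bass 65 indicates first inversion, placing the third (Bb) in the bass: Bb-D-F-G.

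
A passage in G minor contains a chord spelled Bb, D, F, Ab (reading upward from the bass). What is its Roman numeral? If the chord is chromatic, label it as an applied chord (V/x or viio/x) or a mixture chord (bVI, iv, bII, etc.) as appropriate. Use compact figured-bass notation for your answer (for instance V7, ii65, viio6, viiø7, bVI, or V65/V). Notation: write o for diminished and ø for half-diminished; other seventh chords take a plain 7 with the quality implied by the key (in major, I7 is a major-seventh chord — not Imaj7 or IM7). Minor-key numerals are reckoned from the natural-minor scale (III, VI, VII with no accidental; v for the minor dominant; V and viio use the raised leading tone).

V7/VI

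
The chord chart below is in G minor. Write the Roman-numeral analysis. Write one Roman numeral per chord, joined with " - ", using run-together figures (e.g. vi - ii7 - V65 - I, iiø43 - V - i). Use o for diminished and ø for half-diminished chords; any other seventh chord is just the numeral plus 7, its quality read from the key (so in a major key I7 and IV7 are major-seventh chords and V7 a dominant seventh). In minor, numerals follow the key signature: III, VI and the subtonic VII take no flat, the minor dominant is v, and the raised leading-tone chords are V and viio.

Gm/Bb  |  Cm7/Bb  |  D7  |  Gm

i6 - iv42 - V7 - i

Gm/Bb: minor triad on G = scale degree 1 → i6.
Cm7/Bb has root C, degree 4 in G minor, so iv42.
D7: dominant seventh chord on D = scale degree 5 → V7.
Gm: minor triad on G = scale degree 1 → i.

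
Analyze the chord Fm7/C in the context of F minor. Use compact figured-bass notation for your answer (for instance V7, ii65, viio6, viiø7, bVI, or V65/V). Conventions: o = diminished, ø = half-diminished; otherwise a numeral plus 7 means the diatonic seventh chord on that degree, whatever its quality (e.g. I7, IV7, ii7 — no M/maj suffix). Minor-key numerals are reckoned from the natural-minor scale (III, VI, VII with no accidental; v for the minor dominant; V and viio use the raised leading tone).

i43

Stacked in thirds the chord is F-Ab-C-Eb: a minor seventh chord on F.
In F minor, F is the tonic; the diatonic minor seventh chord there is i7.
With C in the bass the chord is in second inversion, so the figured bass is 43.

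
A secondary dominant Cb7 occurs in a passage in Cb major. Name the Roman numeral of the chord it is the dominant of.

IV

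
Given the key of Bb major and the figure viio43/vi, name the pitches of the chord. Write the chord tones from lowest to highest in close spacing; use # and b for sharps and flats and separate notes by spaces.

The slash marks an applied leading-tone chord: viio of vi. In Bb major, vi is G, so the leading tone to it is F#, a half step below.
Building a fully diminished seventh chord on F# gives F#-A-C-Eb.
With the 43 figure the chord is in second inversion; from the bass C upward in close position it reads C-Eb-F#-A.

C Eb F# A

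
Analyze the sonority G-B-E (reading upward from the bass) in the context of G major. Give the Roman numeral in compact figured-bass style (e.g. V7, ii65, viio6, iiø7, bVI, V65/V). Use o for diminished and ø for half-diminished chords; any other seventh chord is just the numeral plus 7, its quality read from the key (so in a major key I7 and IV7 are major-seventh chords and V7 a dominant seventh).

vi6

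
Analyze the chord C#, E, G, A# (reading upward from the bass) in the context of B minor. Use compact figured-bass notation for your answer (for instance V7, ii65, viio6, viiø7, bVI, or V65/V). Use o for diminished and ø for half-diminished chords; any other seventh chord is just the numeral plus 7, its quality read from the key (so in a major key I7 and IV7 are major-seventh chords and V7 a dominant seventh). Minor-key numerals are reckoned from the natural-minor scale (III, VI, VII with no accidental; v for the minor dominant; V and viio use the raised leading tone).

Stacked in thirds the chord is A#-C#-E-G: a fully diminished seventh chord on A#.
In B minor, A# is the leading tone; the diatonic fully diminished seventh chord there is viio7.
With C# in the bass the chord is in first inversion, so the figured bass is 65.

viio65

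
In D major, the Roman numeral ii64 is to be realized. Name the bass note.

ii in D major has root E; the chord is E-G-B.
The figure 64 means second inversion — the fifth is in the bass.

B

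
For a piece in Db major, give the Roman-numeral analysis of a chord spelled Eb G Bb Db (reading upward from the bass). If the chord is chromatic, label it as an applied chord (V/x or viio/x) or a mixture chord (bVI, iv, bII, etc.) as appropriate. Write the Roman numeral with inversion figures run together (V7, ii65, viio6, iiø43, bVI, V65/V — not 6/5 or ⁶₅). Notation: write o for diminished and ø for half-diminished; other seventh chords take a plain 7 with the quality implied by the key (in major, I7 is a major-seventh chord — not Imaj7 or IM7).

Stacked in thirds the chord is Eb-G-Bb-Db: a dominant seventh chord on Eb.
Eb is not a diatonic chord root with this quality in Db major, but it lies a perfect fifth above Ab (V), so the chord functions as an applied dominant of V.

V7/V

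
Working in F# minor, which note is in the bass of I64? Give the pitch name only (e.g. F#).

I in F# minor has root F#; the chord is F#-A#-C#.
The figure 64 means second inversion — the fifth is in the bass.

C#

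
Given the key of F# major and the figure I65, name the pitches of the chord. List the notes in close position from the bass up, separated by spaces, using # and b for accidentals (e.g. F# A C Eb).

The numeral's case and figure indicate a major seventh chord. In F# major its root, the tonic, is F#.
That chord is spelled F#-A#-C#-E#.
The figured bass 65 indicates first inversion, placing the third (A#) in the bass: A#-C#-E#-F#.

A# C# E# F#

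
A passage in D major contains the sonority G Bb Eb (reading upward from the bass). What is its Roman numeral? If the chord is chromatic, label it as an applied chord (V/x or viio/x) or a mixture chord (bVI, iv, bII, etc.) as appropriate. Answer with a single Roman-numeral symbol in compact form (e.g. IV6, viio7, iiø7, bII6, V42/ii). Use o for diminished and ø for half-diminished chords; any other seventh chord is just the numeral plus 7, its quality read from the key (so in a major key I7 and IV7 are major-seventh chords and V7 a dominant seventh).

bII6

Stacked in thirds the chord is Eb-G-Bb: a major triad on Eb.
Eb is the lowered second degree of D major (diatonic 2 would be E). This is the Neapolitan sixth — a major triad on the lowered second degree, here in its customary first inversion.
With G in the bass the chord is in first inversion, so the figured bass is 6.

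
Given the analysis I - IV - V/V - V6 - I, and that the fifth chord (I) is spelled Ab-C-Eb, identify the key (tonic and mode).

Ab major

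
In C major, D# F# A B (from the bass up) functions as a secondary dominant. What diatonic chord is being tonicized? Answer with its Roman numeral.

The chord is a dominant seventh chord on B.
A dominant resolves down a perfect fifth: B → E. In C major, E is scale degree 3, i.e. iii.

iii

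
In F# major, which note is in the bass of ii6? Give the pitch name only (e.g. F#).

ii in F# major has root G#; the chord is G#-B-D#.
The figure 6 means first inversion — the third is in the bass.

B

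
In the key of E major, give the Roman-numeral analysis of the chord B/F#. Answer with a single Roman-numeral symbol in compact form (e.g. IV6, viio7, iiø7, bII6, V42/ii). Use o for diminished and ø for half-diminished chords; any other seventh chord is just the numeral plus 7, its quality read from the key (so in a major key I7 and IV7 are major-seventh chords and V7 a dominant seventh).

Stacked in thirds the chord is B-D#-F#: a major triad on B.
B is scale degree 5 in E major, and a major triad on that degree is written V.
With F# in the bass the chord is in second inversion, so the figured bass is 64.

V64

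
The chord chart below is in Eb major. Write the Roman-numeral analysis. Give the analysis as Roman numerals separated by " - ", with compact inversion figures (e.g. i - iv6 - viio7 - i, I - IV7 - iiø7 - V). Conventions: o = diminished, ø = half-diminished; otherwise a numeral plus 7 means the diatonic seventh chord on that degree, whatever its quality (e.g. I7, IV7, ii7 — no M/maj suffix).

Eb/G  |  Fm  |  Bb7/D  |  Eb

I6 - ii - V65 - I

Eb/G has root Eb, degree 1 in Eb major, so I6.
Fm has root F, degree 2 in Eb major, so ii.
Bb7/D: root Bb is the dominant; dominant seventh chord there is V65.
Eb has root Eb, degree 1 in Eb major, so I.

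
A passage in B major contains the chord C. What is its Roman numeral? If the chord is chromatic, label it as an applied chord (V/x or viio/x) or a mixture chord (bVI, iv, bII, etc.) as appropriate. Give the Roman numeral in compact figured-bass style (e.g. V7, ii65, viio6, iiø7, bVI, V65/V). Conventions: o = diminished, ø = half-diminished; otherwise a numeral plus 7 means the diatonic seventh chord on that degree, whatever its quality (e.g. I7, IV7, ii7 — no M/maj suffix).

bII

The pitches C-E-G form a major triad rooted on C.
C is the lowered second degree of B major (diatonic 2 would be C#). This is the Neapolitan chord — a major triad on the lowered second degree.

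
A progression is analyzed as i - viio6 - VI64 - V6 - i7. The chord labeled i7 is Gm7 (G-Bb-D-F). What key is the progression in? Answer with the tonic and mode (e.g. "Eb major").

G minor

The anchor chord is a minor seventh chord on G, labeled i7.
If G is scale degree 1 and the mode makes that degree carry a minor seventh chord, the tonic is G and the mode is minor.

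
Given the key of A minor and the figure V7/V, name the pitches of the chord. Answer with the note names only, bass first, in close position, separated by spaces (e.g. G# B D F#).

The slash means an applied dominant: we want the dominant of V. In A minor, V is E major, and its dominant is built on B.
Building a dominant seventh chord on B gives B-D#-F#-A.

B D# F# A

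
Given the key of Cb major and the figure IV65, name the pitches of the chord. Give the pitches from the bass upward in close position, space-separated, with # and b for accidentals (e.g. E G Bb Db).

In Cb major, scale degree 4 is Fb, and the diatonic chord built there is a major seventh chord.
Stacking thirds from Fb gives Fb-Ab-Cb-Eb.
With the 65 figure the chord is in first inversion; from the bass Ab upward in close position it reads Ab-Cb-Eb-Fb.

Ab Cb Eb Fb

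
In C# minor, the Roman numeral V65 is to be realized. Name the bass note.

B#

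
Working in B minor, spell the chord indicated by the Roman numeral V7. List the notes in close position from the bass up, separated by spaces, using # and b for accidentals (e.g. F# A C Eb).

F# A# C# E

In B minor, scale degree 5 is F#. The dominant is major (leading tone raised), so V is a dominant seventh chord.
Stacking thirds from F# gives F#-A#-C#-E.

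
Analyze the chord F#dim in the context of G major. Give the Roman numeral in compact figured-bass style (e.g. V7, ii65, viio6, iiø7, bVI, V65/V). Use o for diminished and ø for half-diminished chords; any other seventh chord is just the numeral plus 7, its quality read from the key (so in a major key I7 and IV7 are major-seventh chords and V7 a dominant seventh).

viio

Stacked in thirds the chord is F#-A-C: a diminished triad on F#.
In G major, F# is the leading tone; the diatonic diminished triad there is viio.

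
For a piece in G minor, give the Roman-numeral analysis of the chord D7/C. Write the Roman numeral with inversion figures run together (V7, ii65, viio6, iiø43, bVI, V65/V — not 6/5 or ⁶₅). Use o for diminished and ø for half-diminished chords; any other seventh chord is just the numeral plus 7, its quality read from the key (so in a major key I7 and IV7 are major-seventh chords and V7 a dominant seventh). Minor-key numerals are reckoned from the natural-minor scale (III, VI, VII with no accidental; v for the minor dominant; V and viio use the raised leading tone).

The pitches D-F#-A-C form a dominant seventh chord rooted on D.
D is scale degree 5 in G minor, and a dominant seventh chord on that degree is written V7.
With C in the bass the chord is in third inversion, so the figured bass is 42.

V42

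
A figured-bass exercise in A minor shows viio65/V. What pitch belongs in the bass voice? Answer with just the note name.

The applied chord viio65/V is rooted on D#: D#-F#-A-C.
The figure 65 means first inversion — the third is in the bass.

F#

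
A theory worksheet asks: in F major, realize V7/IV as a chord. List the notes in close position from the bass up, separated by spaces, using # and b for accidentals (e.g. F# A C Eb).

F A C Eb

V7/IV is a secondary dominant — the dominant seventh of IV. IV in F major is Bb, so the applied chord's root is F, a perfect fifth above.
Building a dominant seventh chord on F gives F-A-C-Eb.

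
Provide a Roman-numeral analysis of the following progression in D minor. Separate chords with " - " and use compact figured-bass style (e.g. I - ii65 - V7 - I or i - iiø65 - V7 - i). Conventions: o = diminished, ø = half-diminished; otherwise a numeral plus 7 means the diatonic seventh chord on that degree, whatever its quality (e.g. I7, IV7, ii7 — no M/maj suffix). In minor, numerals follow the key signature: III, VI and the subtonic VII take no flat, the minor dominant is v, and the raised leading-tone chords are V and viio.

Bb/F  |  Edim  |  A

Bb/F: major triad on Bb = scale degree 6 → VI64.
Edim: root E is the supertonic; diminished triad there is iio.
A: root A is the dominant; major triad there is V.

VI64 - iio - V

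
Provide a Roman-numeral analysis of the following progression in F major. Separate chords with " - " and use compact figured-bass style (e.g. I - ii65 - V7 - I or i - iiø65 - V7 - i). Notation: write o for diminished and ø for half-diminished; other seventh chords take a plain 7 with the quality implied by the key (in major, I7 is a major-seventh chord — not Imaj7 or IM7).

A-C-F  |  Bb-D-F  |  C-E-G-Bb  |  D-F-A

A-C-F: root F is the tonic; major triad there is I6.
Bb-D-F: major triad on Bb = scale degree 4 → IV.
C-E-G-Bb: root C is the dominant; dominant seventh chord there is V7.
D-F-A has root D, degree 6 in F major, so vi.

I6 - IV - V7 - vi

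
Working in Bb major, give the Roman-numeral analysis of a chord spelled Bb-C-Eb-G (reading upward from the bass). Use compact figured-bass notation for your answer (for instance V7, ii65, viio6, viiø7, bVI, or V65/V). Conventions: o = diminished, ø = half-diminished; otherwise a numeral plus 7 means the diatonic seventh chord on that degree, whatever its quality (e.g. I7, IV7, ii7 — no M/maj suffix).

ii42

Stacked in thirds the chord is C-Eb-G-Bb: a minor seventh chord on C.
C is scale degree 2 in Bb major, and a minor seventh chord on that degree is written ii7.
With Bb in the bass the chord is in third inversion, so the figured bass is 42.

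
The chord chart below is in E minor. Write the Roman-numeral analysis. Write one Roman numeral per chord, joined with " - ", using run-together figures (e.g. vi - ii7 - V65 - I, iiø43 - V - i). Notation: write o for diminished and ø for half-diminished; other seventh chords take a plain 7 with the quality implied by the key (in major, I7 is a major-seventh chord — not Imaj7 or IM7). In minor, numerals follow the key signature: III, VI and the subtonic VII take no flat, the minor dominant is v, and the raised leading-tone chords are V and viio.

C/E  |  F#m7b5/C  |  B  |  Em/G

C/E has root C, degree 6 in E minor, so VI6.
F#m7b5/C: root F# is the supertonic; half-diminished seventh chord there is iiø43.
B: root B is the dominant; major triad there is V.
Em/G has root E, degree 1 in E minor, so i6.

VI6 - iiø43 - V - i6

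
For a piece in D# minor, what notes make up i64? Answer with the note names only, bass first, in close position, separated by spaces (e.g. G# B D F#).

The numeral's case and figure indicate a minor triad. In D# minor its root, the first degree, is D#.
That chord is spelled D#-F#-A#.
With the 64 figure the chord is in second inversion; from the bass A# upward in close position it reads A#-D#-F#.

A# D# F#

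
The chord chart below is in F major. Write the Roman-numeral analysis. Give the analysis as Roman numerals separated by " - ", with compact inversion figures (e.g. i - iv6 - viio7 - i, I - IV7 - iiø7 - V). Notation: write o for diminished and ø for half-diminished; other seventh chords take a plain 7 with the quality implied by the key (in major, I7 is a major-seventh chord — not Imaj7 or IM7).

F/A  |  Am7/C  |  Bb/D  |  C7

I6 - iii65 - IV6 - V7

F/A: major triad on F = scale degree 1 → I6.
Am7/C: root A is the mediant; minor seventh chord there is iii65.
Bb/D: major triad on Bb = scale degree 4 → IV6.
C7: root C is the dominant; dominant seventh chord there is V7.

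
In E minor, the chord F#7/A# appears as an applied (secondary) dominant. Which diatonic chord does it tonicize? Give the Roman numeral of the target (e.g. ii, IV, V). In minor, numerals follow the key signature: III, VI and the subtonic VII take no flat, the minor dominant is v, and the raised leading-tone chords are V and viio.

V

The chord is a dominant seventh chord on F#.
A dominant resolves down a perfect fifth: F# → B. In E minor, B is scale degree 5, i.e. V.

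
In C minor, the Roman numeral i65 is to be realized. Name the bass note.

Eb

i in C minor has root C; the chord is C-Eb-G-Bb.
The figure 65 means first inversion — the third is in the bass.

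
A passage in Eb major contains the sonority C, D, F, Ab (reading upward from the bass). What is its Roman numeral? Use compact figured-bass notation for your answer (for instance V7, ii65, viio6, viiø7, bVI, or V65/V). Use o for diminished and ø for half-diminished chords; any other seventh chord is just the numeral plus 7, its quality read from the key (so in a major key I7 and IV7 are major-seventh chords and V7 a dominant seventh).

Stacked in thirds the chord is D-F-Ab-C: a half-diminished seventh chord on D.
In Eb major, D is the leading tone; the diatonic half-diminished seventh chord there is viiø7.
With C in the bass the chord is in third inversion, so the figured bass is 42.

viiø42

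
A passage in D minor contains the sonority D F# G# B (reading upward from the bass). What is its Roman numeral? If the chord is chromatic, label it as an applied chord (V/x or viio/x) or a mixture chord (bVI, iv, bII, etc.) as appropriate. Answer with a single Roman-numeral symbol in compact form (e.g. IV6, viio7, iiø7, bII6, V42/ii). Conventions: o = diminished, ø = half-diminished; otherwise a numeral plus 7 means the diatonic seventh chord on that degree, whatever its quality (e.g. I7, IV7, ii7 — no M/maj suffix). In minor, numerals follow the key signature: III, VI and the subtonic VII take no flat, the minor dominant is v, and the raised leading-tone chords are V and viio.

The pitches G#-B-D-F# form a half-diminished seventh chord rooted on G#.
G# sits a half step below A (V in D minor); a diminished chord there is the applied leading-tone chord of V.
With D in the bass the chord is in second inversion, so the figured bass is 43.

viiø43/V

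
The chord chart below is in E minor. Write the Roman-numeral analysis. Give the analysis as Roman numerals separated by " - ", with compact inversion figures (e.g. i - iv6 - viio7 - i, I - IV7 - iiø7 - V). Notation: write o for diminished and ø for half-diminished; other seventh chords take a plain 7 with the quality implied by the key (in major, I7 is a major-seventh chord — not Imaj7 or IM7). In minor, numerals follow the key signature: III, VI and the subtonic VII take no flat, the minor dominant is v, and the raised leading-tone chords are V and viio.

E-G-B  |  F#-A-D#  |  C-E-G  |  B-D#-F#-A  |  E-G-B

i - viio6 - VI - V7 - i

E-G-B has root E, degree 1 in E minor, so i.
F#-A-D#: root D# is the leading tone; diminished triad there is viio6.
C-E-G: major triad on C = scale degree 6 → VI.
B-D#-F#-A: root B is the dominant; dominant seventh chord there is V7.
E-G-B: root E is the tonic; minor triad there is i.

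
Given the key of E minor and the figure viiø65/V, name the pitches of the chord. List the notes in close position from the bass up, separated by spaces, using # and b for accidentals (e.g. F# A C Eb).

C# E G# A#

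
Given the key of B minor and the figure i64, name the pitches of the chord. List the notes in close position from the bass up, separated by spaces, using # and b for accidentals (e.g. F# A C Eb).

F# B D

In B minor, scale degree 1 is B, and the diatonic chord built there is a minor triad.
That chord is spelled B-D-F#.
With the 64 figure the chord is in second inversion; from the bass F# upward in close position it reads F#-B-D.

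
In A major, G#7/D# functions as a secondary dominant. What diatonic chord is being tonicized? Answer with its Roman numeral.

The chord is a dominant seventh chord on G#.
A dominant resolves down a perfect fifth: G# → C#. In A major, C# is scale degree 3, i.e. iii.

iii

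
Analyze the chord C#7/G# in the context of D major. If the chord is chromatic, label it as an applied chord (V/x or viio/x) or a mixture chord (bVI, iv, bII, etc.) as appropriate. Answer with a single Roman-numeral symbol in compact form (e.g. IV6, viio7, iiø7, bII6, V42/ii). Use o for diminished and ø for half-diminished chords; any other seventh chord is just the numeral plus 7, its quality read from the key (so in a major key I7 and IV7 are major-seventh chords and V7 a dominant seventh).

V43/iii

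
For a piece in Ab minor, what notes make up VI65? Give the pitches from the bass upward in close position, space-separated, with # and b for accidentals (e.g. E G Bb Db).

Ab Cb Eb Fb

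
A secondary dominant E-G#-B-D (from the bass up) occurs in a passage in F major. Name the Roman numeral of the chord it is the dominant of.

The chord is a dominant seventh chord on E.
A dominant resolves down a perfect fifth: E → A. In F major, A is scale degree 3, i.e. iii.

iii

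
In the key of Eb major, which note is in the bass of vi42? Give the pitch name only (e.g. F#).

Bb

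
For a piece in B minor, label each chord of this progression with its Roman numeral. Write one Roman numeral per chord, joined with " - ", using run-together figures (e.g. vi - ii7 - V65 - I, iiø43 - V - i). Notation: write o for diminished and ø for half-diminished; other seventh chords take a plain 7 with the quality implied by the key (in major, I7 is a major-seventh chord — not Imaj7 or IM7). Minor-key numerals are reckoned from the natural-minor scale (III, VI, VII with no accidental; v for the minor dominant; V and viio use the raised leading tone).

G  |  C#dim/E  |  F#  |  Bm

G has root G, degree 6 in B minor, so VI.
C#dim/E has root C#, degree 2 in B minor, so iio6.
F#: root F# is the dominant; major triad there is V.
Bm: root B is the tonic; minor triad there is i.

VI - iio6 - V - i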